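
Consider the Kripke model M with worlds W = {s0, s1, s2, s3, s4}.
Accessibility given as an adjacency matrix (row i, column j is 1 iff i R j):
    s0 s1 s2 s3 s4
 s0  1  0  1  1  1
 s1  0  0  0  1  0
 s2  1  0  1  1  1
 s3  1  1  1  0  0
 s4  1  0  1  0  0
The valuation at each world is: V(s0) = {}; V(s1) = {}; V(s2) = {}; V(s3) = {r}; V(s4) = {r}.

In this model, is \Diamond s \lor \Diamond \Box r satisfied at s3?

Yes

Recall that \Box ψ holds at a world iff ψ holds at every accessible world, and \Diamond ψ holds iff ψ holds at some accessible world.
At s3: \Diamond s is false, \Diamond \Box r is true, so \Diamond s \lor \Diamond \Box r is true.
  At s3: \Diamond s requires s at some successor in {s0, s1, s2}.
    At s0: s is false.
    At s1: s is false.
    At s2: s is false.
  So \Diamond s is false at s3.
  At s3: \Diamond \Box r requires \Box r at some successor in {s0, s1, s2}.
    \Box r holds at s1, so \Diamond \Box r is true at s3.
      At s1: \Box r requires r at every successor {s3}.
        At s3: r is true.
      So \Box r is true at s1.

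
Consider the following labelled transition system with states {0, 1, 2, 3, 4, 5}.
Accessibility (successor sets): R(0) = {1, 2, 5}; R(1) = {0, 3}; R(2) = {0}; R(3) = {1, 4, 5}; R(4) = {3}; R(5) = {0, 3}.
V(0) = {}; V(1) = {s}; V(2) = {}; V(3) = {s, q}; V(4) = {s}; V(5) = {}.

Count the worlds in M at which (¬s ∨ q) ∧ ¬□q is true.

4

Recall that □ψ holds at a world iff ψ holds at every accessible world, and ◇ψ holds iff ψ holds at some accessible world.
Let φ = (¬s ∨ q) ∧ ¬□q. Evaluate φ at each world:
  0 (successors {1, 2, 5}): φ is true.
  1 (successors {0, 3}): φ is false.
  2 (successors {0}): φ is true.
  3 (successors {1, 4, 5}): φ is true.
  4 (successors {3}): φ is false.
  5 (successors {0, 3}): φ is true.
For instance, at 2:
  At 2: ¬s ∨ q is true, ¬□q is true, so (¬s ∨ q) ∧ ¬□q is true.
    At 2: □q is false, so ¬□q is true.
      At 2: □q requires q at every successor {0}.
        q fails at 0, so □q is false at 2.
Satisfying worlds: {0, 2, 3, 5}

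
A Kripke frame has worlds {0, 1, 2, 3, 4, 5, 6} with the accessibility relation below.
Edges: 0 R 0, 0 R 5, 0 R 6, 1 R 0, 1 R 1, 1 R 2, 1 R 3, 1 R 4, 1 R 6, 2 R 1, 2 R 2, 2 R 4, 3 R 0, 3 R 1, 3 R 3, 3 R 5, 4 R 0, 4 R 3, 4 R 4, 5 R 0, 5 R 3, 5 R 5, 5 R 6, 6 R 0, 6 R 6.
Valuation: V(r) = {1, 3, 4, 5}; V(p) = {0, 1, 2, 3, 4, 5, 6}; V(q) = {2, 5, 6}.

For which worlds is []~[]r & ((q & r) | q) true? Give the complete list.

Recall that []ψ holds at a world iff ψ holds at every accessible world, and <>ψ holds iff ψ holds at some accessible world.
Let φ = []~[]r & ((q & r) | q). Evaluate φ at each world:
  0 (successors {0, 5, 6}): φ is false.
  1 (successors {0, 1, 2, 3, 4, 6}): φ is false.
  2 (successors {1, 2, 4}): φ is true.
  3 (successors {0, 1, 3, 5}): φ is false.
  4 (successors {0, 3, 4}): φ is false.
  5 (successors {0, 3, 5, 6}): φ is true.
  6 (successors {0, 6}): φ is true.
For instance, at 0:
  At 0: []~[]r is true, (q & r) | q is false, so []~[]r & ((q & r) | q) is false.
    At 0: []~[]r requires ~[]r at every successor {0, 5, 6}.
      At 0: ~[]r is true.
      At 5: ~[]r is true.
      At 6: ~[]r is true.
    So []~[]r is true at 0.
Satisfying worlds: {2, 5, 6}

2, 5, 6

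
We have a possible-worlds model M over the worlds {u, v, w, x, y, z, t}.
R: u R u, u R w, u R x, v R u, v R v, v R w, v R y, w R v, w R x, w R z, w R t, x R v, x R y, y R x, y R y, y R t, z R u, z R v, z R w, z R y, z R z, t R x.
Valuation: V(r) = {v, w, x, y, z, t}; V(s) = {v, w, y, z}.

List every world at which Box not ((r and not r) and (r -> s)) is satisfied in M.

Let φ = Box not ((r and not r) and (r -> s)). Evaluate φ at each world:
  u (successors {u, w, x}): φ is true.
  v (successors {u, v, w, y}): φ is true.
  w (successors {v, x, z, t}): φ is true.
  x (successors {v, y}): φ is true.
  y (successors {x, y, t}): φ is true.
  z (successors {u, v, w, y, z}): φ is true.
  t (successors {x}): φ is true.
For instance, at u:
  At u: Box not ((r and not r) and (r -> s)) requires not ((r and not r) and (r -> s)) at every successor {u, w, x}.
    At u: not ((r and not r) and (r -> s)) is true.
    At w: not ((r and not r) and (r -> s)) is true.
    At x: not ((r and not r) and (r -> s)) is true.
  So Box not ((r and not r) and (r -> s)) is true at u.
Satisfying worlds: {u, v, w, x, y, z, t}

u, v, w, x, y, z, t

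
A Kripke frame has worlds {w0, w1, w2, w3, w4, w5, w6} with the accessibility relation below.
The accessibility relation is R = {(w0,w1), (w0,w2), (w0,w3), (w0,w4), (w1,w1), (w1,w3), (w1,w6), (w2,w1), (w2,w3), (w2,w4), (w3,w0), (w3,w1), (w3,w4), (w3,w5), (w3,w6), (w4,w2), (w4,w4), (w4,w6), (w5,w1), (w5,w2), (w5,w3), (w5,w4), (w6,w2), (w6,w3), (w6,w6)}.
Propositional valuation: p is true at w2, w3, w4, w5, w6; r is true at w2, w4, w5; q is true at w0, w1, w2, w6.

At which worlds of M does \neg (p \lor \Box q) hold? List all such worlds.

w0, w1

Let φ = \neg (p \lor \Box q). Evaluate φ at each world:
  w0 (successors {w1, w2, w3, w4}): φ is true.
  w1 (successors {w1, w3, w6}): φ is true.
  w2 (successors {w1, w3, w4}): φ is false.
  w3 (successors {w0, w1, w4, w5, w6}): φ is false.
  w4 (successors {w2, w4, w6}): φ is false.
  w5 (successors {w1, w2, w3, w4}): φ is false.
  w6 (successors {w2, w3, w6}): φ is false.
For instance, at w5:
  At w5: p \lor \Box q is true, so \neg (p \lor \Box q) is false.
    At w5: p is true, \Box q is false, so p \lor \Box q is true.
      At w5: \Box q requires q at every successor {w1, w2, w3, w4}.
        q fails at w3, so \Box q is false at w5.
Satisfying worlds: {w0, w1}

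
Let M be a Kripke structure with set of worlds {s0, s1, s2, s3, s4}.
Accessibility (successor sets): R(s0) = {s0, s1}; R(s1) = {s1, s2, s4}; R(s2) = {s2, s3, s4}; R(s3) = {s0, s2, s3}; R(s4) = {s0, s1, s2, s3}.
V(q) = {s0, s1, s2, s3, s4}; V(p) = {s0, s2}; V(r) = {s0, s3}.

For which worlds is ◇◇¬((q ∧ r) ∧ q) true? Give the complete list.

s0, s1, s2, s3, s4

Let φ = ◇◇¬((q ∧ r) ∧ q). Evaluate φ at each world:
  s0 (successors {s0, s1}): φ is true.
  s1 (successors {s1, s2, s4}): φ is true.
  s2 (successors {s2, s3, s4}): φ is true.
  s3 (successors {s0, s2, s3}): φ is true.
  s4 (successors {s0, s1, s2, s3}): φ is true.
For instance, at s0:
  At s0: ◇◇¬((q ∧ r) ∧ q) requires ◇¬((q ∧ r) ∧ q) at some successor in {s0, s1}.
    ◇¬((q ∧ r) ∧ q) holds at s0, so ◇◇¬((q ∧ r) ∧ q) is true at s0.
      At s0: ◇¬((q ∧ r) ∧ q) requires ¬((q ∧ r) ∧ q) at some successor in {s0, s1}.
        ¬((q ∧ r) ∧ q) holds at s1, so ◇¬((q ∧ r) ∧ q) is true at s0.
Satisfying worlds: {s0, s1, s2, s3, s4}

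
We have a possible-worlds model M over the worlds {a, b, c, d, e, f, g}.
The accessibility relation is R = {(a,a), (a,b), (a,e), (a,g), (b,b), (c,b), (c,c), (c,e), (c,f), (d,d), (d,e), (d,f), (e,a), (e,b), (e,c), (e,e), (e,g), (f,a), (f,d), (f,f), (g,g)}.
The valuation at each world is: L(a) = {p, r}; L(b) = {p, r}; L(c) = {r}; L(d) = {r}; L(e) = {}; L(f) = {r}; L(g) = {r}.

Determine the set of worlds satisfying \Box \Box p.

Let φ = \Box \Box p. Evaluate φ at each world:
  a (successors {a, b, e, g}): φ is false.
  b (successors {b}): φ is true.
  c (successors {b, c, e, f}): φ is false.
  d (successors {d, e, f}): φ is false.
  e (successors {a, b, c, e, g}): φ is false.
  f (successors {a, d, f}): φ is false.
  g (successors {g}): φ is false.
For instance, at d:
  At d: \Box \Box p requires \Box p at every successor {d, e, f}.
    \Box p fails at d, so \Box \Box p is false at d.
      At d: \Box p requires p at every successor {d, e, f}.
        p fails at d, so \Box p is false at d.
Satisfying worlds: {b}

b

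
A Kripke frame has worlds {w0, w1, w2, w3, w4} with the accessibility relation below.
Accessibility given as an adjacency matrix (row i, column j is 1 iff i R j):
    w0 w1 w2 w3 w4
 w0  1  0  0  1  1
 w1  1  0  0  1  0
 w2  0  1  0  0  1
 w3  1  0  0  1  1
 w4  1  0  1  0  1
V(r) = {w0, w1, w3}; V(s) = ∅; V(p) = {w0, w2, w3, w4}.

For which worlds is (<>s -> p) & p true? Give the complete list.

w0, w2, w3, w4

Recall that <>ψ holds at a world iff ψ holds at some accessible world.
Let φ = (<>s -> p) & p. Evaluate φ at each world:
  w0 (successors {w0, w3, w4}): φ is true.
  w1 (successors {w0, w3}): φ is false.
  w2 (successors {w1, w4}): φ is true.
  w3 (successors {w0, w3, w4}): φ is true.
  w4 (successors {w0, w2, w4}): φ is true.
For instance, at w2:
  At w2: <>s -> p is true, p is true, so (<>s -> p) & p is true.
    At w2: <>s is false, p is true, so <>s -> p is true.
      At w2: <>s requires s at some successor in {w1, w4}.
        At w1: s is false.
        At w4: s is false.
      So <>s is false at w2.
Satisfying worlds: {w0, w2, w3, w4}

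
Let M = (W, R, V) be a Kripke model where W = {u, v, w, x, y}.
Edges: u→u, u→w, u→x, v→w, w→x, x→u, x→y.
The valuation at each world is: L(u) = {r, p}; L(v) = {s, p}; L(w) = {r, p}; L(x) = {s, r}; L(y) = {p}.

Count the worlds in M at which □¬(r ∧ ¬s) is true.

Let φ = □¬(r ∧ ¬s). Evaluate φ at each world:
  u (successors {u, w, x}): φ is false.
  v (successors {w}): φ is false.
  w (successors {x}): φ is true.
  x (successors {u, y}): φ is false.
  y (successors ∅): φ is true.
For instance, at u:
  At u: □¬(r ∧ ¬s) requires ¬(r ∧ ¬s) at every successor {u, w, x}.
    ¬(r ∧ ¬s) fails at u, so □¬(r ∧ ¬s) is false at u.
Satisfying worlds: {w, y}

2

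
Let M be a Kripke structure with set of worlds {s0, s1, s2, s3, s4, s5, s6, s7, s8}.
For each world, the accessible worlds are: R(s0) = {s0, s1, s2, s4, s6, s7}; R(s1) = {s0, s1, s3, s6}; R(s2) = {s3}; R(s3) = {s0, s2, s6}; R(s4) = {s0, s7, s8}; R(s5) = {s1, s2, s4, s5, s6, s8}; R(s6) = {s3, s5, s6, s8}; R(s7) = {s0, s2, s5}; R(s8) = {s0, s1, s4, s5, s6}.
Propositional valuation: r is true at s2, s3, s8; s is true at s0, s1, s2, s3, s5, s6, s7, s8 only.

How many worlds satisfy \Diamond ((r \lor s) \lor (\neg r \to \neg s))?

9

Let φ = \Diamond ((r \lor s) \lor (\neg r \to \neg s)). Evaluate φ at each world:
  s0 (successors {s0, s1, s2, s4, s6, s7}): φ is true.
  s1 (successors {s0, s1, s3, s6}): φ is true.
  s2 (successors {s3}): φ is true.
  s3 (successors {s0, s2, s6}): φ is true.
  s4 (successors {s0, s7, s8}): φ is true.
  s5 (successors {s1, s2, s4, s5, s6, s8}): φ is true.
  s6 (successors {s3, s5, s6, s8}): φ is true.
  s7 (successors {s0, s2, s5}): φ is true.
  s8 (successors {s0, s1, s4, s5, s6}): φ is true.
For instance, at s8:
  At s8: \Diamond ((r \lor s) \lor (\neg r \to \neg s)) requires (r \lor s) \lor (\neg r \to \neg s) at some successor in {s0, s1, s4, s5, s6}.
    (r \lor s) \lor (\neg r \to \neg s) holds at s0, so \Diamond ((r \lor s) \lor (\neg r \to \neg s)) is true at s8.
Satisfying worlds: {s0, s1, s2, s3, s4, s5, s6, s7, s8}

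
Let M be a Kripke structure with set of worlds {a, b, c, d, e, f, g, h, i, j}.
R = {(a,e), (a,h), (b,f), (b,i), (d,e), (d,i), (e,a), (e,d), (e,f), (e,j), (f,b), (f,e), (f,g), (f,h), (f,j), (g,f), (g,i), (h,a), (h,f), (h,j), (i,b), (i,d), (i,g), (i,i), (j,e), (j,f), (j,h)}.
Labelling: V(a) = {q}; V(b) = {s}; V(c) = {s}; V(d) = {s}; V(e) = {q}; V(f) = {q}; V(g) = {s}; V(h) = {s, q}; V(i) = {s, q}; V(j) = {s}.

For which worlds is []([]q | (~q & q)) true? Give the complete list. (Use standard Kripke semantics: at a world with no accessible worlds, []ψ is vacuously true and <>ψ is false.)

Let φ = []([]q | (~q & q)). Evaluate φ at each world:
  a (successors {e, h}): φ is false.
  b (successors {f, i}): φ is false.
  c (successors ∅): φ is true.
  d (successors {e, i}): φ is false.
  e (successors {a, d, f, j}): φ is false.
  f (successors {b, e, g, h, j}): φ is false.
  g (successors {f, i}): φ is false.
  h (successors {a, f, j}): φ is false.
  i (successors {b, d, g, i}): φ is false.
  j (successors {e, f, h}): φ is false.
For instance, at g:
  At g: []([]q | (~q & q)) requires []q | (~q & q) at every successor {f, i}.
    []q | (~q & q) fails at f, so []([]q | (~q & q)) is false at g.
      At f: []q is false, ~q & q is false, so []q | (~q & q) is false.
Satisfying worlds: {c}

c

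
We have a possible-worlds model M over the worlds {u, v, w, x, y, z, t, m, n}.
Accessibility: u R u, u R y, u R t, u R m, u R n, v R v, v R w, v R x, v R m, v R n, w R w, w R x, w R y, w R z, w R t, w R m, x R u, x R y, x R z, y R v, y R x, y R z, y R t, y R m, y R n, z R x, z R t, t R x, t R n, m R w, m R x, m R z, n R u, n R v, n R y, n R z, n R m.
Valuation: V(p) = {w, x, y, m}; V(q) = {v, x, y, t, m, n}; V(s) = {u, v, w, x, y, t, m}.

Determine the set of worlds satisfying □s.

Let φ = □s. Evaluate φ at each world:
  u (successors {u, y, t, m, n}): φ is false.
  v (successors {v, w, x, m, n}): φ is false.
  w (successors {w, x, y, z, t, m}): φ is false.
  x (successors {u, y, z}): φ is false.
  y (successors {v, x, z, t, m, n}): φ is false.
  z (successors {x, t}): φ is true.
  t (successors {x, n}): φ is false.
  m (successors {w, x, z}): φ is false.
  n (successors {u, v, y, z, m}): φ is false.
For instance, at u:
  At u: □s requires s at every successor {u, y, t, m, n}.
    s fails at n, so □s is false at u.
Satisfying worlds: {z}

z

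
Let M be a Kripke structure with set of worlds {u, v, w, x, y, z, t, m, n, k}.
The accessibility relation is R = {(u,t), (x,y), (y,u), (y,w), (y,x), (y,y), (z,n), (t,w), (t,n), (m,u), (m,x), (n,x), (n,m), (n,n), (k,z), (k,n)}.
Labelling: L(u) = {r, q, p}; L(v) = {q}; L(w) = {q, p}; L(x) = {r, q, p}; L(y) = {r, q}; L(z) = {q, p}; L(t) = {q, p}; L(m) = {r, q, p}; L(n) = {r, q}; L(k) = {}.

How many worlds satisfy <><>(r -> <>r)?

8

Recall that <>ψ holds at a world iff ψ holds at some accessible world.
Let φ = <><>(r -> <>r). Evaluate φ at each world:
  u (successors {t}): φ is true.
  v (successors ∅): φ is false.
  w (successors ∅): φ is false.
  x (successors {y}): φ is true.
  y (successors {u, w, x, y}): φ is true.
  z (successors {n}): φ is true.
  t (successors {w, n}): φ is true.
  m (successors {u, x}): φ is true.
  n (successors {x, m, n}): φ is true.
  k (successors {z, n}): φ is true.
For instance, at k:
  At k: <><>(r -> <>r) requires <>(r -> <>r) at some successor in {z, n}.
    <>(r -> <>r) holds at z, so <><>(r -> <>r) is true at k.
      At z: <>(r -> <>r) requires r -> <>r at some successor in {n}.
        r -> <>r holds at n, so <>(r -> <>r) is true at z.
Satisfying worlds: {u, x, y, z, t, m, n, k}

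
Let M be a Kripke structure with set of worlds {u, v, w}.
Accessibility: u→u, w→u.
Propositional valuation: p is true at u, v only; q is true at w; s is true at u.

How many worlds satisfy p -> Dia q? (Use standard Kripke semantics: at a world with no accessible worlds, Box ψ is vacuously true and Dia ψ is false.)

1

Recall that Dia ψ holds at a world iff ψ holds at some accessible world.
Let φ = p -> Dia q. Evaluate φ at each world:
  u (successors {u}): φ is false.
  v (successors ∅): φ is false.
  w (successors {u}): φ is true.
For instance, at w:
  At w: p is false, Dia q is false, so p -> Dia q is true.
    At w: Dia q requires q at some successor in {u}.
      At u: q is false.
    So Dia q is false at w.
Satisfying worlds: {w}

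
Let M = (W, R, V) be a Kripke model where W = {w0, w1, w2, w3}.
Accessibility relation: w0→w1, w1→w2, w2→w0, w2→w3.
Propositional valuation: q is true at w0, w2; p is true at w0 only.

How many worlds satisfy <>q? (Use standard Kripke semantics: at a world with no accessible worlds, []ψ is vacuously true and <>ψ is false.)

2

Let φ = <>q. Evaluate φ at each world:
  w0 (successors {w1}): φ is false.
  w1 (successors {w2}): φ is true.
  w2 (successors {w0, w3}): φ is true.
  w3 (successors ∅): φ is false.
For instance, at w2:
  At w2: <>q requires q at some successor in {w0, w3}.
    q holds at w0, so <>q is true at w2.
Satisfying worlds: {w1, w2}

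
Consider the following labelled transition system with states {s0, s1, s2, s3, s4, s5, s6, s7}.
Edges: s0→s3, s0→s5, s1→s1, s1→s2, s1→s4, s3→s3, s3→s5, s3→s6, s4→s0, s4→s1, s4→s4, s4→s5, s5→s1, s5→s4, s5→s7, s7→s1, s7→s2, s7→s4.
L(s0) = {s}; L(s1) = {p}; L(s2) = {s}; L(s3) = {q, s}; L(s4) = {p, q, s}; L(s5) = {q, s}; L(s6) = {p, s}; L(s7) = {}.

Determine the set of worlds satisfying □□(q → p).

Let φ = □□(q → p). Evaluate φ at each world:
  s0 (successors {s3, s5}): φ is false.
  s1 (successors {s1, s2, s4}): φ is false.
  s2 (successors ∅): φ is true.
  s3 (successors {s3, s5, s6}): φ is false.
  s4 (successors {s0, s1, s4, s5}): φ is false.
  s5 (successors {s1, s4, s7}): φ is false.
  s6 (successors ∅): φ is true.
  s7 (successors {s1, s2, s4}): φ is false.
For instance, at s0:
  At s0: □□(q → p) requires □(q → p) at every successor {s3, s5}.
    □(q → p) fails at s3, so □□(q → p) is false at s0.
      At s3: □(q → p) requires q → p at every successor {s3, s5, s6}.
        q → p fails at s3, so □(q → p) is false at s3.
Satisfying worlds: {s2, s6}

s2, s6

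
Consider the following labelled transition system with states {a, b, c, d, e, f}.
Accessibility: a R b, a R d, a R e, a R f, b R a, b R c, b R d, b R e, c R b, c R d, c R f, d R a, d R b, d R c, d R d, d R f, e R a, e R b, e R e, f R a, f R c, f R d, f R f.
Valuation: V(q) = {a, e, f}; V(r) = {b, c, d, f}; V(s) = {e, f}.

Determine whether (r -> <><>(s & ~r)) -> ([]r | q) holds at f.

At f: r -> <><>(s & ~r) is true, []r | q is true, so (r -> <><>(s & ~r)) -> ([]r | q) is true.
  At f: r is true, <><>(s & ~r) is true, so r -> <><>(s & ~r) is true.
    At f: <><>(s & ~r) requires <>(s & ~r) at some successor in {a, c, d, f}.
      <>(s & ~r) holds at a, so <><>(s & ~r) is true at f.
  At f: []r is false, q is true, so []r | q is true.
    At f: []r requires r at every successor {a, c, d, f}.
      r fails at a, so []r is false at f.

Yes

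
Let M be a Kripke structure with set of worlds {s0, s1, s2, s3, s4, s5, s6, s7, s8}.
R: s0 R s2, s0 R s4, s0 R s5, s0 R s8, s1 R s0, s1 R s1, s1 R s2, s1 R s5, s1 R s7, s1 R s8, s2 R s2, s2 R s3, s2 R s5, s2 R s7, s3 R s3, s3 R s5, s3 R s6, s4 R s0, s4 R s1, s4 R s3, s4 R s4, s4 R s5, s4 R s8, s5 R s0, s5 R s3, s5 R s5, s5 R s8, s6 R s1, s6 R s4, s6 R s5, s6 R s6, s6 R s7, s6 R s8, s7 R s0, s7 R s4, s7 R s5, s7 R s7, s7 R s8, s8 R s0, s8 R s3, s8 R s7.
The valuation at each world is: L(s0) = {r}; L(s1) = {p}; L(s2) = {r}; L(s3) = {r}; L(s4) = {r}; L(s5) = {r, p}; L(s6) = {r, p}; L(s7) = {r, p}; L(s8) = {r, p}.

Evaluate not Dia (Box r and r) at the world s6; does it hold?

No

Recall that Box ψ holds at a world iff ψ holds at every accessible world, and Dia ψ holds iff ψ holds at some accessible world.
At s6: Dia (Box r and r) is true, so not Dia (Box r and r) is false.
  At s6: Dia (Box r and r) requires Box r and r at some successor in {s1, s4, s5, s6, s7, s8}.
    Box r and r holds at s5, so Dia (Box r and r) is true at s6.
      At s5: Box r is true, r is true, so Box r and r is true.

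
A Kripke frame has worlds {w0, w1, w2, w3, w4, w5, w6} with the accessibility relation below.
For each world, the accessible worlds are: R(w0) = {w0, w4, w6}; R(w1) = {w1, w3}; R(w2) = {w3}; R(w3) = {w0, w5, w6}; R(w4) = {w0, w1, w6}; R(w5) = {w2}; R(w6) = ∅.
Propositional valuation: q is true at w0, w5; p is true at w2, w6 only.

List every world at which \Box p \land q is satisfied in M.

Recall that \Box ψ holds at a world iff ψ holds at every accessible world, and \Diamond ψ holds iff ψ holds at some accessible world.
Let φ = \Box p \land q. Evaluate φ at each world:
  w0 (successors {w0, w4, w6}): φ is false.
  w1 (successors {w1, w3}): φ is false.
  w2 (successors {w3}): φ is false.
  w3 (successors {w0, w5, w6}): φ is false.
  w4 (successors {w0, w1, w6}): φ is false.
  w5 (successors {w2}): φ is true.
  w6 (successors ∅): φ is false.
For instance, at w1:
  At w1: \Box p is false, q is false, so \Box p \land q is false.
    At w1: \Box p requires p at every successor {w1, w3}.
      p fails at w1, so \Box p is false at w1.
Satisfying worlds: {w5}

w5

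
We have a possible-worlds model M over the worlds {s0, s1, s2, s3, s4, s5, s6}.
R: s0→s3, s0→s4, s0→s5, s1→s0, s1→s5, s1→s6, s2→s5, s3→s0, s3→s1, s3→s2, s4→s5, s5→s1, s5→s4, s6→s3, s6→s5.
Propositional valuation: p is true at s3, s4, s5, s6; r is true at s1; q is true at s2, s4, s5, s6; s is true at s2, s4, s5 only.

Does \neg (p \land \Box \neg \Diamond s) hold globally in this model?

Yes

Let φ = \neg (p \land \Box \neg \Diamond s). Evaluate φ at each world:
  s0 (successors {s3, s4, s5}): φ is true.
  s1 (successors {s0, s5, s6}): φ is true.
  s2 (successors {s5}): φ is true.
  s3 (successors {s0, s1, s2}): φ is true.
  s4 (successors {s5}): φ is true.
  s5 (successors {s1, s4}): φ is true.
  s6 (successors {s3, s5}): φ is true.
For instance, at s5:
  At s5: p \land \Box \neg \Diamond s is false, so \neg (p \land \Box \neg \Diamond s) is true.
    At s5: p is true, \Box \neg \Diamond s is false, so p \land \Box \neg \Diamond s is false.
      At s5: \Box \neg \Diamond s requires \neg \Diamond s at every successor {s1, s4}.
        \neg \Diamond s fails at s1, so \Box \neg \Diamond s is false at s5.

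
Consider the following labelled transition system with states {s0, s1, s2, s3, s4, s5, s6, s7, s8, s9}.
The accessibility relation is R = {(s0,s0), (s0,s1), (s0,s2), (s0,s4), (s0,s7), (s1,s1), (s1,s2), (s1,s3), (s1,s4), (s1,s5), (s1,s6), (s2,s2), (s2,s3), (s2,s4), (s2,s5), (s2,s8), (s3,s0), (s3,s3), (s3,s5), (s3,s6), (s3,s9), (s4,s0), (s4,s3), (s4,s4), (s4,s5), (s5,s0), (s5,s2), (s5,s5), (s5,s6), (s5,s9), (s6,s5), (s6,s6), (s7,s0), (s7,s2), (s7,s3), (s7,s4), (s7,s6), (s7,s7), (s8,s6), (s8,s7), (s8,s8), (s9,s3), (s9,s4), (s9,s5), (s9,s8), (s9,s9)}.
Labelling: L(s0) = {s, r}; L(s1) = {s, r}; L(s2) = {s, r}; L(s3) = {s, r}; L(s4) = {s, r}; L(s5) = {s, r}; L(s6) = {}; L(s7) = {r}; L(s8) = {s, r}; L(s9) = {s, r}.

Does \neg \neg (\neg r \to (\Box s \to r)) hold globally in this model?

Let φ = \neg \neg (\neg r \to (\Box s \to r)). Evaluate φ at each world:
  s0 (successors {s0, s1, s2, s4, s7}): φ is true.
  s1 (successors {s1, s2, s3, s4, s5, s6}): φ is true.
  s2 (successors {s2, s3, s4, s5, s8}): φ is true.
  s3 (successors {s0, s3, s5, s6, s9}): φ is true.
  s4 (successors {s0, s3, s4, s5}): φ is true.
  s5 (successors {s0, s2, s5, s6, s9}): φ is true.
  s6 (successors {s5, s6}): φ is true.
  s7 (successors {s0, s2, s3, s4, s6, s7}): φ is true.
  s8 (successors {s6, s7, s8}): φ is true.
  s9 (successors {s3, s4, s5, s8, s9}): φ is true.
For instance, at s7:
  At s7: \neg (\neg r \to (\Box s \to r)) is false, so \neg \neg (\neg r \to (\Box s \to r)) is true.
    At s7: \neg r \to (\Box s \to r) is true, so \neg (\neg r \to (\Box s \to r)) is false.
      At s7: \neg r is false, \Box s \to r is true, so \neg r \to (\Box s \to r) is true.

Yes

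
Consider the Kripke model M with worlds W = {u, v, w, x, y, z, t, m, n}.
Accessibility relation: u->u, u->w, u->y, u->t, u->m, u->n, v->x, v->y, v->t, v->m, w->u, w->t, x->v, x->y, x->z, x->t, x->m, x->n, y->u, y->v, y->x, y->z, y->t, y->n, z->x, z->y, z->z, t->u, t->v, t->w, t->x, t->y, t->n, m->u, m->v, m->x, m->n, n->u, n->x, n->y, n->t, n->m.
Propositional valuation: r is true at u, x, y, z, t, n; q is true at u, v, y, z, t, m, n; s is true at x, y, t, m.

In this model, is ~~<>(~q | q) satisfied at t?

Yes

At t: ~<>(~q | q) is false, so ~~<>(~q | q) is true.
  At t: <>(~q | q) is true, so ~<>(~q | q) is false.
    At t: <>(~q | q) requires ~q | q at some successor in {u, v, w, x, y, n}.
      ~q | q holds at u, so <>(~q | q) is true at t.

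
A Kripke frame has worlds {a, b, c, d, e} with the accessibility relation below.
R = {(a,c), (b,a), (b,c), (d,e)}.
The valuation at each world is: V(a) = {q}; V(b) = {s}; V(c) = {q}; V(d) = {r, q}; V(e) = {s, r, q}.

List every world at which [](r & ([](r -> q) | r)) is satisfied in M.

c, d, e

Let φ = [](r & ([](r -> q) | r)). Evaluate φ at each world:
  a (successors {c}): φ is false.
  b (successors {a, c}): φ is false.
  c (successors ∅): φ is true.
  d (successors {e}): φ is true.
  e (successors ∅): φ is true.
For instance, at a:
  At a: [](r & ([](r -> q) | r)) requires r & ([](r -> q) | r) at every successor {c}.
    r & ([](r -> q) | r) fails at c, so [](r & ([](r -> q) | r)) is false at a.
      At c: r is false, [](r -> q) | r is true, so r & ([](r -> q) | r) is false.
Satisfying worlds: {c, d, e}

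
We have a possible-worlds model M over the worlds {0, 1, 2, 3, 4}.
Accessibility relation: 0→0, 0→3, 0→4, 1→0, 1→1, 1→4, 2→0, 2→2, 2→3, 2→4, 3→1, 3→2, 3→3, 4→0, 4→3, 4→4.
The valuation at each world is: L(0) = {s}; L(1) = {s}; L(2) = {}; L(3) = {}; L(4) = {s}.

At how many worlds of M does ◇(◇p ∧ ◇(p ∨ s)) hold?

Let φ = ◇(◇p ∧ ◇(p ∨ s)). Evaluate φ at each world:
  0 (successors {0, 3, 4}): φ is false.
  1 (successors {0, 1, 4}): φ is false.
  2 (successors {0, 2, 3, 4}): φ is false.
  3 (successors {1, 2, 3}): φ is false.
  4 (successors {0, 3, 4}): φ is false.
For instance, at 4:
  At 4: ◇(◇p ∧ ◇(p ∨ s)) requires ◇p ∧ ◇(p ∨ s) at some successor in {0, 3, 4}.
    At 0: ◇p ∧ ◇(p ∨ s) is false.
    At 3: ◇p ∧ ◇(p ∨ s) is false.
    At 4: ◇p ∧ ◇(p ∨ s) is false.
  So ◇(◇p ∧ ◇(p ∨ s)) is false at 4.
Satisfying worlds: none.

0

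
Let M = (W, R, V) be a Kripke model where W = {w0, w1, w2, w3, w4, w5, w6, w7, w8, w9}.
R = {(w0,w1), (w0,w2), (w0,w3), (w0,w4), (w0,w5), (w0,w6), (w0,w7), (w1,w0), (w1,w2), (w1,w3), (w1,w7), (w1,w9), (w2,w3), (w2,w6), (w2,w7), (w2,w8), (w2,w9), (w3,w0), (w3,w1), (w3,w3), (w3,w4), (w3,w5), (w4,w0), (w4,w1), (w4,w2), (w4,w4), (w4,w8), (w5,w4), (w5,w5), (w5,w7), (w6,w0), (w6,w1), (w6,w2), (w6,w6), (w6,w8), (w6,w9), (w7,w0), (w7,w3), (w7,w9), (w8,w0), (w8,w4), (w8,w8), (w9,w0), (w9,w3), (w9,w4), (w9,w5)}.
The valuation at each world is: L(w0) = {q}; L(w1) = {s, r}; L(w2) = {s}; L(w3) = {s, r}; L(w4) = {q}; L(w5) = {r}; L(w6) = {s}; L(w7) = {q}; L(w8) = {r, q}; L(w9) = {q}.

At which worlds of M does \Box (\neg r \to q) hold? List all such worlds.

w3, w5, w7, w8, w9

Let φ = \Box (\neg r \to q). Evaluate φ at each world:
  w0 (successors {w1, w2, w3, w4, w5, w6, w7}): φ is false.
  w1 (successors {w0, w2, w3, w7, w9}): φ is false.
  w2 (successors {w3, w6, w7, w8, w9}): φ is false.
  w3 (successors {w0, w1, w3, w4, w5}): φ is true.
  w4 (successors {w0, w1, w2, w4, w8}): φ is false.
  w5 (successors {w4, w5, w7}): φ is true.
  w6 (successors {w0, w1, w2, w6, w8, w9}): φ is false.
  w7 (successors {w0, w3, w9}): φ is true.
  w8 (successors {w0, w4, w8}): φ is true.
  w9 (successors {w0, w3, w4, w5}): φ is true.
For instance, at w1:
  At w1: \Box (\neg r \to q) requires \neg r \to q at every successor {w0, w2, w3, w7, w9}.
    \neg r \to q fails at w2, so \Box (\neg r \to q) is false at w1.
Satisfying worlds: {w3, w5, w7, w8, w9}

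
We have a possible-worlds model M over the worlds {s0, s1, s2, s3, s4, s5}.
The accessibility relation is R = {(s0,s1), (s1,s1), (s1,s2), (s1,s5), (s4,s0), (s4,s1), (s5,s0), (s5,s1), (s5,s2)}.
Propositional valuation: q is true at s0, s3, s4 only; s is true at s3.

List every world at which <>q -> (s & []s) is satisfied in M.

s0, s1, s2, s3

Let φ = <>q -> (s & []s). Evaluate φ at each world:
  s0 (successors {s1}): φ is true.
  s1 (successors {s1, s2, s5}): φ is true.
  s2 (successors ∅): φ is true.
  s3 (successors ∅): φ is true.
  s4 (successors {s0, s1}): φ is false.
  s5 (successors {s0, s1, s2}): φ is false.
For instance, at s4:
  At s4: <>q is true, s & []s is false, so <>q -> (s & []s) is false.
    At s4: <>q requires q at some successor in {s0, s1}.
      q holds at s0, so <>q is true at s4.
    At s4: s is false, []s is false, so s & []s is false.
      At s4: []s requires s at every successor {s0, s1}.
        s fails at s0, so []s is false at s4.
Satisfying worlds: {s0, s1, s2, s3}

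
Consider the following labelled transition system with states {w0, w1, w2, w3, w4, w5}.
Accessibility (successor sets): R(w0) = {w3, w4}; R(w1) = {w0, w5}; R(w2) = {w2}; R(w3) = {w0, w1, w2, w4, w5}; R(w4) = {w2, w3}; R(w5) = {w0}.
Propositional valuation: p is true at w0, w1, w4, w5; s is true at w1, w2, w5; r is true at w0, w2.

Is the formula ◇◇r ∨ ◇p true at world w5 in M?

Recall that ◇ψ holds at a world iff ψ holds at some accessible world.
At w5: ◇◇r is false, ◇p is true, so ◇◇r ∨ ◇p is true.
  At w5: ◇◇r requires ◇r at some successor in {w0}.
    At w0: ◇r is false.
  So ◇◇r is false at w5.
  At w5: ◇p requires p at some successor in {w0}.
    p holds at w0, so ◇p is true at w5.

Yes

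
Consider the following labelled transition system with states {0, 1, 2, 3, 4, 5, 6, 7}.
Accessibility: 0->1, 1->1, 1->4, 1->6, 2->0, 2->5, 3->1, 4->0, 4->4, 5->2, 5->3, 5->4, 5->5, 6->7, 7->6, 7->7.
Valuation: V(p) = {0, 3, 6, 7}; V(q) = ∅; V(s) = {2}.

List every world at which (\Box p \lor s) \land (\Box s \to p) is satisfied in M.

Let φ = (\Box p \lor s) \land (\Box s \to p). Evaluate φ at each world:
  0 (successors {1}): φ is false.
  1 (successors {1, 4, 6}): φ is false.
  2 (successors {0, 5}): φ is true.
  3 (successors {1}): φ is false.
  4 (successors {0, 4}): φ is false.
  5 (successors {2, 3, 4, 5}): φ is false.
  6 (successors {7}): φ is true.
  7 (successors {6, 7}): φ is true.
For instance, at 2:
  At 2: \Box p \lor s is true, \Box s \to p is true, so (\Box p \lor s) \land (\Box s \to p) is true.
    At 2: \Box p is false, s is true, so \Box p \lor s is true.
      At 2: \Box p requires p at every successor {0, 5}.
        p fails at 5, so \Box p is false at 2.
    At 2: \Box s is false, p is false, so \Box s \to p is true.
      At 2: \Box s requires s at every successor {0, 5}.
        s fails at 0, so \Box s is false at 2.
Satisfying worlds: {2, 6, 7}

2, 6, 7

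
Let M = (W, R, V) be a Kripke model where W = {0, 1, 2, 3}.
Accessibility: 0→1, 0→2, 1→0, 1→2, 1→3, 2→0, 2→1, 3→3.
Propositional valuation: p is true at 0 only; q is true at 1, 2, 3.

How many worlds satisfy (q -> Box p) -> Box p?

3

Recall that Box ψ holds at a world iff ψ holds at every accessible world, and Dia ψ holds iff ψ holds at some accessible world.
Let φ = (q -> Box p) -> Box p. Evaluate φ at each world:
  0 (successors {1, 2}): φ is false.
  1 (successors {0, 2, 3}): φ is true.
  2 (successors {0, 1}): φ is true.
  3 (successors {3}): φ is true.
For instance, at 0:
  At 0: q -> Box p is true, Box p is false, so (q -> Box p) -> Box p is false.
    At 0: q is false, Box p is false, so q -> Box p is true.
      At 0: Box p requires p at every successor {1, 2}.
        p fails at 1, so Box p is false at 0.
    At 0: Box p requires p at every successor {1, 2}.
      p fails at 1, so Box p is false at 0.
Satisfying worlds: {1, 2, 3}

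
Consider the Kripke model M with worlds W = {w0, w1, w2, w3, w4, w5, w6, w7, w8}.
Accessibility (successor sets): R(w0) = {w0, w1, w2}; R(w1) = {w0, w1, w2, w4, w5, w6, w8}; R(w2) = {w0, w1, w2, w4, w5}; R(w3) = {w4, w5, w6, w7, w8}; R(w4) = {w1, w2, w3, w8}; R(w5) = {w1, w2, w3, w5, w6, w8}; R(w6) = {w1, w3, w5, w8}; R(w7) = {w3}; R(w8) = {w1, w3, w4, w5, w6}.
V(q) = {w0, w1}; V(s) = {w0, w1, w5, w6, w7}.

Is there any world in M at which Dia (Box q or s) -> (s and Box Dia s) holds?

Yes

Recall that Box ψ holds at a world iff ψ holds at every accessible world, and Dia ψ holds iff ψ holds at some accessible world.
Let φ = Dia (Box q or s) -> (s and Box Dia s). Evaluate φ at each world:
  w0 (successors {w0, w1, w2}): φ is true.
  w1 (successors {w0, w1, w2, w4, w5, w6, w8}): φ is true.
  w2 (successors {w0, w1, w2, w4, w5}): φ is false.
  w3 (successors {w4, w5, w6, w7, w8}): φ is false.
  w4 (successors {w1, w2, w3, w8}): φ is false.
  w5 (successors {w1, w2, w3, w5, w6, w8}): φ is true.
  w6 (successors {w1, w3, w5, w8}): φ is true.
  w7 (successors {w3}): φ is true.
  w8 (successors {w1, w3, w4, w5, w6}): φ is false.
Detail at w0 (witness):
  At w0: Dia (Box q or s) is true, s and Box Dia s is true, so Dia (Box q or s) -> (s and Box Dia s) is true.
    At w0: Dia (Box q or s) requires Box q or s at some successor in {w0, w1, w2}.
      Box q or s holds at w0, so Dia (Box q or s) is true at w0.
    At w0: s is true, Box Dia s is true, so s and Box Dia s is true.
      At w0: Box Dia s requires Dia s at every successor {w0, w1, w2}.
        At w0: Dia s is true.
        At w1: Dia s is true.
        At w2: Dia s is true.
      So Box Dia s is true at w0.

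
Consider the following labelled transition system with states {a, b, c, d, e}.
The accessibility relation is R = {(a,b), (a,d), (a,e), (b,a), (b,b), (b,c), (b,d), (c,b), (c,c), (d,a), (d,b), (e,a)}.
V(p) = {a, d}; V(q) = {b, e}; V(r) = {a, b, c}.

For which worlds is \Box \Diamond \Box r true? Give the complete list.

Let φ = \Box \Diamond \Box r. Evaluate φ at each world:
  a (successors {b, d, e}): φ is false.
  b (successors {a, b, c, d}): φ is false.
  c (successors {b, c}): φ is true.
  d (successors {a, b}): φ is true.
  e (successors {a}): φ is true.
For instance, at a:
  At a: \Box \Diamond \Box r requires \Diamond \Box r at every successor {b, d, e}.
    \Diamond \Box r fails at d, so \Box \Diamond \Box r is false at a.
      At d: \Diamond \Box r requires \Box r at some successor in {a, b}.
        At a: \Box r is false.
        At b: \Box r is false.
      So \Diamond \Box r is false at d.
Satisfying worlds: {c, d, e}

c, d, e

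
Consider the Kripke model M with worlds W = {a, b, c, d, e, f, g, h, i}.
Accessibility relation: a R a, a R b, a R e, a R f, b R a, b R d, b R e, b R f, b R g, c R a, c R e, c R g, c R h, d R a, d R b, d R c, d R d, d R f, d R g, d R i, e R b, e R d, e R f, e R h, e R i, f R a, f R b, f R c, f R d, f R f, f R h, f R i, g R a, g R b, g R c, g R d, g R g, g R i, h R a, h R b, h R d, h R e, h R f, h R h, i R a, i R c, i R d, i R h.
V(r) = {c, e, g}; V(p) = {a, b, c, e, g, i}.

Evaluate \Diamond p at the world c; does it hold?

At c: \Diamond p requires p at some successor in {a, e, g, h}.
  p holds at a, so \Diamond p is true at c.

Yes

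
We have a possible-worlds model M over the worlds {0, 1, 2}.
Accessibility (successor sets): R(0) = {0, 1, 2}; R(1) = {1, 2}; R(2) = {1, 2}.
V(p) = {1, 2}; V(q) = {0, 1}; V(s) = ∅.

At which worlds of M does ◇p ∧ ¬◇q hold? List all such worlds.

Recall that ◇ψ holds at a world iff ψ holds at some accessible world.
Let φ = ◇p ∧ ¬◇q. Evaluate φ at each world:
  0 (successors {0, 1, 2}): φ is false.
  1 (successors {1, 2}): φ is false.
  2 (successors {1, 2}): φ is false.
For instance, at 0:
  At 0: ◇p is true, ¬◇q is false, so ◇p ∧ ¬◇q is false.
    At 0: ◇p requires p at some successor in {0, 1, 2}.
      p holds at 1, so ◇p is true at 0.
    At 0: ◇q is true, so ¬◇q is false.
      At 0: ◇q requires q at some successor in {0, 1, 2}.
        q holds at 0, so ◇q is true at 0.
Satisfying worlds: none.

none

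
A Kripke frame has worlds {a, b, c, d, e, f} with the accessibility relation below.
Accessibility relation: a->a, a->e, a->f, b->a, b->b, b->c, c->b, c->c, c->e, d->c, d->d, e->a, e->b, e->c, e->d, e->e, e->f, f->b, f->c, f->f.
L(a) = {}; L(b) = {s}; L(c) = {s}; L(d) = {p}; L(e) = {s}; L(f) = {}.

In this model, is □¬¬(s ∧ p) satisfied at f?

Recall that □ψ holds at a world iff ψ holds at every accessible world, and ◇ψ holds iff ψ holds at some accessible world.
At f: □¬¬(s ∧ p) requires ¬¬(s ∧ p) at every successor {b, c, f}.
  ¬¬(s ∧ p) fails at b, so □¬¬(s ∧ p) is false at f.

No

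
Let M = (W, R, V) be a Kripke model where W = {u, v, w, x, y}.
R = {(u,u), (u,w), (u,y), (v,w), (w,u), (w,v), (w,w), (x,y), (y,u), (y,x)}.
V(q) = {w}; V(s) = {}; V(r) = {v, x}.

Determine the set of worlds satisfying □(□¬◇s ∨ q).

u, v, w, x, y

Let φ = □(□¬◇s ∨ q). Evaluate φ at each world:
  u (successors {u, w, y}): φ is true.
  v (successors {w}): φ is true.
  w (successors {u, v, w}): φ is true.
  x (successors {y}): φ is true.
  y (successors {u, x}): φ is true.
For instance, at w:
  At w: □(□¬◇s ∨ q) requires □¬◇s ∨ q at every successor {u, v, w}.
      At u: □¬◇s is true, q is false, so □¬◇s ∨ q is true.
      At v: □¬◇s is true, q is false, so □¬◇s ∨ q is true.
      At w: □¬◇s is true, q is true, so □¬◇s ∨ q is true.
  So □(□¬◇s ∨ q) is true at w.
Satisfying worlds: {u, v, w, x, y}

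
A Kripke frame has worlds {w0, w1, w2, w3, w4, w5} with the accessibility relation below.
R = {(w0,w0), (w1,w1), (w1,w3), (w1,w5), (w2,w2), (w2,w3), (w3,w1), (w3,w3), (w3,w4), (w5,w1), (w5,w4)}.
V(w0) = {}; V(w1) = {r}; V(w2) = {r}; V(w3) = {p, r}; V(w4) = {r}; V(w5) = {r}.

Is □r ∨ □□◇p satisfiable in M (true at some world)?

Yes

Let φ = □r ∨ □□◇p. Evaluate φ at each world:
  w0 (successors {w0}): φ is false.
  w1 (successors {w1, w3, w5}): φ is true.
  w2 (successors {w2, w3}): φ is true.
  w3 (successors {w1, w3, w4}): φ is true.
  w4 (successors ∅): φ is true.
  w5 (successors {w1, w4}): φ is true.
Detail at w1 (witness):
  At w1: □r is true, □□◇p is false, so □r ∨ □□◇p is true.
    At w1: □r requires r at every successor {w1, w3, w5}.
      At w1: r is true.
      At w3: r is true.
      At w5: r is true.
    So □r is true at w1.
    At w1: □□◇p requires □◇p at every successor {w1, w3, w5}.
      □◇p fails at w1, so □□◇p is false at w1.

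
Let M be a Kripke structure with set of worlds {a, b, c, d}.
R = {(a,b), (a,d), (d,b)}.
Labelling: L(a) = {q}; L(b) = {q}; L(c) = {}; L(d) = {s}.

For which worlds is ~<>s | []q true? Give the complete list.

Recall that []ψ holds at a world iff ψ holds at every accessible world, and <>ψ holds iff ψ holds at some accessible world.
Let φ = ~<>s | []q. Evaluate φ at each world:
  a (successors {b, d}): φ is false.
  b (successors ∅): φ is true.
  c (successors ∅): φ is true.
  d (successors {b}): φ is true.
For instance, at a:
  At a: ~<>s is false, []q is false, so ~<>s | []q is false.
    At a: <>s is true, so ~<>s is false.
      At a: <>s requires s at some successor in {b, d}.
        s holds at d, so <>s is true at a.
    At a: []q requires q at every successor {b, d}.
      q fails at d, so []q is false at a.
Satisfying worlds: {b, c, d}

b, c, d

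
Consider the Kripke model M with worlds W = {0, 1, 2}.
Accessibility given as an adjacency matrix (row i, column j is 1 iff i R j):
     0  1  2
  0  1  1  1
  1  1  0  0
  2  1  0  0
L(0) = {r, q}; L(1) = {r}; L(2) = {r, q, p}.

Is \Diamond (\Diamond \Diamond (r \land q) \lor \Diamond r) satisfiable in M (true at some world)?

Let φ = \Diamond (\Diamond \Diamond (r \land q) \lor \Diamond r). Evaluate φ at each world:
  0 (successors {0, 1, 2}): φ is true.
  1 (successors {0}): φ is true.
  2 (successors {0}): φ is true.
Detail at 0 (witness):
  At 0: \Diamond (\Diamond \Diamond (r \land q) \lor \Diamond r) requires \Diamond \Diamond (r \land q) \lor \Diamond r at some successor in {0, 1, 2}.
    \Diamond \Diamond (r \land q) \lor \Diamond r holds at 0, so \Diamond (\Diamond \Diamond (r \land q) \lor \Diamond r) is true at 0.
      At 0: \Diamond \Diamond (r \land q) is true, \Diamond r is true, so \Diamond \Diamond (r \land q) \lor \Diamond r is true.

Yes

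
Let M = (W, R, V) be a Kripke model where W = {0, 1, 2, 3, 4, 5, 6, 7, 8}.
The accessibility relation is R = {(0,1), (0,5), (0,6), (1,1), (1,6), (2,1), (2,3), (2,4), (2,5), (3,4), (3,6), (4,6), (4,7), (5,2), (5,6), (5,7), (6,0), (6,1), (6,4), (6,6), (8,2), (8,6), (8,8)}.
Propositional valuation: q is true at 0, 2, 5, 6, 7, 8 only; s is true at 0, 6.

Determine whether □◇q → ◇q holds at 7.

At 7: □◇q is true, ◇q is false, so □◇q → ◇q is false.
  At 7: no accessible worlds, so □◇q holds vacuously.
  At 7: no accessible worlds, so ◇q is false.

No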